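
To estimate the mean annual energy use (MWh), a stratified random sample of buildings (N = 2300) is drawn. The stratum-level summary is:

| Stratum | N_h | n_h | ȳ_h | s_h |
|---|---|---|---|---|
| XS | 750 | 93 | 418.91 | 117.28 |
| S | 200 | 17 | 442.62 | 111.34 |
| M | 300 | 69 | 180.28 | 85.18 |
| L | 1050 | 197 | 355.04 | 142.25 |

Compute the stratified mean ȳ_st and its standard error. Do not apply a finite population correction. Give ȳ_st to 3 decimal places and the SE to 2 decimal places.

ȳ_st = Σ W_h ȳ_h = (750·418.91 + 200·442.62 + 300·180.28 + 1050·355.04)/2300 = 360.68804
V̂(ȳ_st) = Σ W_h² s_h²/n_h, with W_h = N_h/N and N = 2300:
  stratum XS: (750/2300)²·117.28²/93 = 15.7265
  stratum S: (200/2300)²·111.34²/17 = 5.51389
  stratum M: (300/2300)²·85.18²/69 = 1.78901
  stratum L: (1050/2300)²·142.25²/197 = 21.4073
V̂(ȳ_st) = 44.4367
SE(ȳ_st) = √44.4367 = 6.66608

ȳ_st ≈ 360.688, SE ≈ 6.67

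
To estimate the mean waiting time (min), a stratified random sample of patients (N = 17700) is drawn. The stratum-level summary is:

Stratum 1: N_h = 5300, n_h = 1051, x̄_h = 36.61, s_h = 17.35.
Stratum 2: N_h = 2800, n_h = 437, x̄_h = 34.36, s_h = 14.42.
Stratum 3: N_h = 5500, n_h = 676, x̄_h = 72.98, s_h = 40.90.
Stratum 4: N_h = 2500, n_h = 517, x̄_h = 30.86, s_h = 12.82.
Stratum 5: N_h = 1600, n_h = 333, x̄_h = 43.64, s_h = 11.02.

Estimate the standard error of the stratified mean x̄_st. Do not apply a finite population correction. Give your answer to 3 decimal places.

SE(x̄_st) ≈ 0.535

V̂(x̄_st) = Σ W_h² s_h²/n_h, with W_h = N_h/N and N = 17700:
  stratum 1: (5300/17700)²·17.35²/1051 = 0.0256804
  stratum 2: (2800/17700)²·14.42²/437 = 0.0119074
  stratum 3: (5500/17700)²·40.90²/676 = 0.238934
  stratum 4: (2500/17700)²·12.82²/517 = 0.00634189
  stratum 5: (1600/17700)²·11.02²/333 = 0.00297997
V̂(x̄_st) = 0.285844
SE(x̄_st) = √0.285844 = 0.534644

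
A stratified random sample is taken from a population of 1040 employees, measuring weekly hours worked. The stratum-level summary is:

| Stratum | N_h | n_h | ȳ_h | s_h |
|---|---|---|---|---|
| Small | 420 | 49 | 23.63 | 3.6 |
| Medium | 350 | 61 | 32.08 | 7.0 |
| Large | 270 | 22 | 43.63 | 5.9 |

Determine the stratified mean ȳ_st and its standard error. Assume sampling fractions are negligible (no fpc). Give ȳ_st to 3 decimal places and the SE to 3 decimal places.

ȳ_st ≈ 31.666, SE ≈ 0.491

ȳ_st = Σ W_h ȳ_h = (420·23.63 + 350·32.08 + 270·43.63)/1040 = 31.66606
V̂(ȳ_st) = Σ W_h² s_h²/n_h, with W_h = N_h/N and N = 1040:
  stratum Small: (420/1040)²·3.6²/49 = 0.0431361
  stratum Medium: (350/1040)²·7.0²/61 = 0.0909778
  stratum Large: (270/1040)²·5.9²/22 = 0.106645
V̂(ȳ_st) = 0.240759
SE(ȳ_st) = √0.240759 = 0.490672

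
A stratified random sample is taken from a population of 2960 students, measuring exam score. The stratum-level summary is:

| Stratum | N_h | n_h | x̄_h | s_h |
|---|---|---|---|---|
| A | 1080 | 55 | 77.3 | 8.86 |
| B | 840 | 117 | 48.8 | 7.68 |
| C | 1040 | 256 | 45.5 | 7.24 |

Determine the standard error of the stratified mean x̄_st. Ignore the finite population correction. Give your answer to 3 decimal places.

SE(x̄_st) ≈ 0.506

V̂(x̄_st) = Σ W_h² s_h²/n_h, with W_h = N_h/N and N = 2960:
  stratum A: (1080/2960)²·8.86²/55 = 0.190007
  stratum B: (840/2960)²·7.68²/117 = 0.0405987
  stratum C: (1040/2960)²·7.24²/256 = 0.0252767
V̂(x̄_st) = 0.255882
SE(x̄_st) = √0.255882 = 0.505848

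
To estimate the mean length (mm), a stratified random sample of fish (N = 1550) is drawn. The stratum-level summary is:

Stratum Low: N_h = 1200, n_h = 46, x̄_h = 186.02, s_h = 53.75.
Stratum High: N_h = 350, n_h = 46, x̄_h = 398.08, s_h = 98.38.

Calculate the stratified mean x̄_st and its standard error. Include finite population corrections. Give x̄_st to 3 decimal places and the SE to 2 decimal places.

x̄_st = Σ W_h x̄_h = (1200·186.02 + 350·398.08)/1550 = 233.90452
V̂(x̄_st) = Σ W_h² (1 − n_h/N_h) s_h²/n_h, with W_h = N_h/N and N = 1550:
  stratum Low: (1200/1550)²·(1 − 46/1200)·53.75²/46 = 36.2012
  stratum High: (350/1550)²·(1 − 46/350)·98.38²/46 = 9.31824
V̂(x̄_st) = 45.5194
SE(x̄_st) = √45.5194 = 6.74681

x̄_st ≈ 233.905, SE ≈ 6.75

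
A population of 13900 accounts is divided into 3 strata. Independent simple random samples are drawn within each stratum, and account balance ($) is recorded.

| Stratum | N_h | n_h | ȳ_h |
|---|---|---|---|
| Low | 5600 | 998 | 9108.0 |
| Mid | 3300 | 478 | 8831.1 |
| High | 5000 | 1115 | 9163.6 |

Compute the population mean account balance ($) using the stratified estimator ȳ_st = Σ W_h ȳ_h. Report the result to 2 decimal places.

N = Σ N_h = 13900. Stratum weights W_h = N_h/N.
ȳ_st = (5600·9108.0 + 3300·8831.1 + 5000·9163.6) / 13900 = 9062.2612

ȳ_st ≈ 9062.26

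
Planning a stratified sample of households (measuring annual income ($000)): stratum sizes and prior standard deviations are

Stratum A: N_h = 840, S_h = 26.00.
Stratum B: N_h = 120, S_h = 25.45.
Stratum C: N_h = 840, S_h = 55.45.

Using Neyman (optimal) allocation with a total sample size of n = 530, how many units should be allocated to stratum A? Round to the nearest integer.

Neyman allocation: n_h = n · N_h S_h / Σ N_i S_i, with n = 530.
  stratum A: N_h·S_h = 840·26.00 = 21840.00
  stratum B: N_h·S_h = 120·25.45 = 3054.00
  stratum C: N_h·S_h = 840·55.45 = 46578.00
Σ N_h S_h = 71472.00
n for stratum A = 530·21840.00/71472.00 = 161.954 → 162

162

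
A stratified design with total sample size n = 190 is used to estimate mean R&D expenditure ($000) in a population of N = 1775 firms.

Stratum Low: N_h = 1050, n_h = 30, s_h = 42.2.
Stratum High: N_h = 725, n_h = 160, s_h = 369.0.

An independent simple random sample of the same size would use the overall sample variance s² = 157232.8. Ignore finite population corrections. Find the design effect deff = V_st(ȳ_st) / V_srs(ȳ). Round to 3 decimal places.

deff ≈ 0.197

V̂(ȳ_st) = Σ W_h² s_h²/n_h, with W_h = N_h/N and N = 1775:
  stratum Low: (1050/1775)²·42.2²/30 = 20.7723
  stratum High: (725/1775)²·369.0²/160 = 141.975
V_st = 162.747
V_srs = s²/n = 157232.8/190 = 827.541
deff = V_st / V_srs = 162.747/827.541 = 0.1967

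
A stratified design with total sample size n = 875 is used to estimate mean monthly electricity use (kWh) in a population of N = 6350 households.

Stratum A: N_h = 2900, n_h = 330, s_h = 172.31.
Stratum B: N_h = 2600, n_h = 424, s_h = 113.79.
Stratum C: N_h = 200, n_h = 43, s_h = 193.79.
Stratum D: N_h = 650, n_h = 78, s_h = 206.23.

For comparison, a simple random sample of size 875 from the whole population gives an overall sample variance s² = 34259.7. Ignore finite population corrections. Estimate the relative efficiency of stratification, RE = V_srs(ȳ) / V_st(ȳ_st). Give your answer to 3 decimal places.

V̂(ȳ_st) = Σ W_h² s_h²/n_h, with W_h = N_h/N and N = 6350:
  stratum A: (2900/6350)²·172.31²/330 = 18.7653
  stratum B: (2600/6350)²·113.79²/424 = 5.11967
  stratum C: (200/6350)²·193.79²/43 = 0.866377
  stratum D: (650/6350)²·206.23²/78 = 5.71332
V_st = 30.4647
V_srs = s²/n = 34259.7/875 = 39.1539
Relative efficiency = V_srs / V_st = 39.1539/30.4647 = 1.2852

RE ≈ 1.285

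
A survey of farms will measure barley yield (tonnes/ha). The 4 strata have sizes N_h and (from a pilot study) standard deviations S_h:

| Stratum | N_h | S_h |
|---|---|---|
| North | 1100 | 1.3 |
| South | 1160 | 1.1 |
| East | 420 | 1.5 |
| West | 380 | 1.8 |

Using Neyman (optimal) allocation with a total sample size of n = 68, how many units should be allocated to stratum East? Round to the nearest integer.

11

Neyman allocation: n_h = n · N_h S_h / Σ N_i S_i, with n = 68.
  stratum North: N_h·S_h = 1100·1.3 = 1430.00
  stratum South: N_h·S_h = 1160·1.1 = 1276.00
  stratum East: N_h·S_h = 420·1.5 = 630.00
  stratum West: N_h·S_h = 380·1.8 = 684.00
Σ N_h S_h = 4020.00
n for stratum East = 68·630.00/4020.00 = 10.657 → 11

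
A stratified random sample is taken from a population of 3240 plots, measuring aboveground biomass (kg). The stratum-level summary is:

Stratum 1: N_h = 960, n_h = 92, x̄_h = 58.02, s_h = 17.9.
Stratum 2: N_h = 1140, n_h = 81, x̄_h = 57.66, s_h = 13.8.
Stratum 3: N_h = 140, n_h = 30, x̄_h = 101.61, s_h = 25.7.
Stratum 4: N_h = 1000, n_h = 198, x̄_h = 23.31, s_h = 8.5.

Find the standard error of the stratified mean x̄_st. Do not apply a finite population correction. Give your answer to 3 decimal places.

SE(x̄_st) ≈ 0.820

V̂(x̄_st) = Σ W_h² s_h²/n_h, with W_h = N_h/N and N = 3240:
  stratum 1: (960/3240)²·17.9²/92 = 0.305753
  stratum 2: (1140/3240)²·13.8²/81 = 0.291067
  stratum 3: (140/3240)²·25.7²/30 = 0.0411066
  stratum 4: (1000/3240)²·8.5²/198 = 0.0347602
V̂(x̄_st) = 0.672687
SE(x̄_st) = √0.672687 = 0.820175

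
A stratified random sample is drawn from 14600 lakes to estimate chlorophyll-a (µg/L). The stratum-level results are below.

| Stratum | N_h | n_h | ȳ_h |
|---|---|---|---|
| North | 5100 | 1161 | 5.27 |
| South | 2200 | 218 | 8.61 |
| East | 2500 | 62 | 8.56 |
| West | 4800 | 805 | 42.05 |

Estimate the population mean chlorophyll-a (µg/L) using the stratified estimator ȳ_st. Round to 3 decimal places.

ȳ_st ≈ 18.429

N = Σ N_h = 14600. Stratum weights W_h = N_h/N.
ȳ_st = (5100·5.27 + 2200·8.61 + 2500·8.56 + 4800·42.05) / 14600 = 18.42870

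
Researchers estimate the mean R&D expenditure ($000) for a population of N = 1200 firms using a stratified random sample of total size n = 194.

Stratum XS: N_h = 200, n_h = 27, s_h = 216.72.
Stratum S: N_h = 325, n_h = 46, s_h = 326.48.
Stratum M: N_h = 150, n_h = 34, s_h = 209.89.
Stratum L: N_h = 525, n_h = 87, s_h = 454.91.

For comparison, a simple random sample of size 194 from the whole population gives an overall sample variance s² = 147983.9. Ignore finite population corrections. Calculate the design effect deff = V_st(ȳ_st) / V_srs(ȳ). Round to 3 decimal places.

V̂(ȳ_st) = Σ W_h² s_h²/n_h, with W_h = N_h/N and N = 1200:
  stratum XS: (200/1200)²·216.72²/27 = 48.3205
  stratum S: (325/1200)²·326.48²/46 = 169.965
  stratum M: (150/1200)²·209.89²/34 = 20.2453
  stratum L: (525/1200)²·454.91²/87 = 455.29
V_st = 693.821
V_srs = s²/n = 147983.9/194 = 762.804
deff = V_st / V_srs = 693.821/762.804 = 0.9096

deff ≈ 0.910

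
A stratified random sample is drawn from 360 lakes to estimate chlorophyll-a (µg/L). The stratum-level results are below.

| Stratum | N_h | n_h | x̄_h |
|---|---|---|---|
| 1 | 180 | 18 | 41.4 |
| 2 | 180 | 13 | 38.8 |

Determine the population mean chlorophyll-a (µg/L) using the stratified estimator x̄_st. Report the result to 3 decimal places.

N = Σ N_h = 360. Stratum weights W_h = N_h/N.
x̄_st = (180·41.4 + 180·38.8) / 360 = 40.10000

x̄_st ≈ 40.100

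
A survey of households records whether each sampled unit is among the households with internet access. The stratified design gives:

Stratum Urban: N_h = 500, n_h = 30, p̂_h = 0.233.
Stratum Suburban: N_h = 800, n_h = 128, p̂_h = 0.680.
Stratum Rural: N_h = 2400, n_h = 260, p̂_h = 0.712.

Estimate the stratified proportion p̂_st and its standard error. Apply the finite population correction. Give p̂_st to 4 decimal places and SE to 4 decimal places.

p̂_st ≈ 0.6404, SE ≈ 0.0217

N = 3700; stratum weights W_h = N_h/N.
p̂_st = Σ W_h p̂_h = (500·0.233 + 800·0.680 + 2400·0.712)/3700 = 0.64035
V̂(p̂_st) = Σ W_h² (1 − n_h/N_h) p̂_h(1−p̂_h)/(n_h−1):
  stratum Urban: (500/3700)²·(1 − 30/500)·0.233·0.767/29 = 0.000105783
  stratum Suburban: (800/3700)²·(1 − 128/800)·0.680·0.320/127 = 6.72839e-05
  stratum Rural: (2400/3700)²·(1 − 260/2400)·0.712·0.288/259 = 0.000297026
V̂(p̂_st) = 0.000470093; SE = √V̂ = 0.0216816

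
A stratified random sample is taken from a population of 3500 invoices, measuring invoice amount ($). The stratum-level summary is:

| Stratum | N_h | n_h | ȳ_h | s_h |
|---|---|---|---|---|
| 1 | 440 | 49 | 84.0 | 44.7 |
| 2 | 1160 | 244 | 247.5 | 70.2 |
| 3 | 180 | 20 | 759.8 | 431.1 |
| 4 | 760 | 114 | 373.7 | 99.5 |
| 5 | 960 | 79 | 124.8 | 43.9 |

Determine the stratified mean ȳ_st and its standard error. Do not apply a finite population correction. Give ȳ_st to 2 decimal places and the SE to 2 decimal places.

ȳ_st ≈ 247.04, SE ≈ 5.78

ȳ_st = Σ W_h ȳ_h = (440·84.0 + 1160·247.5 + 180·759.8 + 760·373.7 + 960·124.8)/3500 = 247.04114
V̂(ȳ_st) = Σ W_h² s_h²/n_h, with W_h = N_h/N and N = 3500:
  stratum 1: (440/3500)²·44.7²/49 = 0.644449
  stratum 2: (1160/3500)²·70.2²/244 = 2.21852
  stratum 3: (180/3500)²·431.1²/20 = 24.5773
  stratum 4: (760/3500)²·99.5²/114 = 4.0948
  stratum 5: (960/3500)²·43.9²/79 = 1.83531
V̂(ȳ_st) = 33.3704
SE(ȳ_st) = √33.3704 = 5.77671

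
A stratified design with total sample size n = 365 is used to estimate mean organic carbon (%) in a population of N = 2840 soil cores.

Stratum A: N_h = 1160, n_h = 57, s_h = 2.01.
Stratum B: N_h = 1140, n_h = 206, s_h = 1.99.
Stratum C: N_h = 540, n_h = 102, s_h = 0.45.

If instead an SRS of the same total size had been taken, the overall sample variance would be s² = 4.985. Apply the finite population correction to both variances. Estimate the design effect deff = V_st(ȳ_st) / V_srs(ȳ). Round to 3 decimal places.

deff ≈ 1.163

V̂(ȳ_st) = Σ W_h² (1 − n_h/N_h) s_h²/n_h, with W_h = N_h/N and N = 2840:
  stratum A: (1160/2840)²·(1 − 57/1160)·2.01²/57 = 0.0112438
  stratum B: (1140/2840)²·(1 − 206/1140)·1.99²/206 = 0.00253778
  stratum C: (540/2840)²·(1 − 102/540)·0.45²/102 = 5.82178e-05
V_st = 0.0138398
V_srs = (1 − 365/2840)·4.985/365 = 0.0119023
deff = V_st / V_srs = 0.0138398/0.0119023 = 1.1628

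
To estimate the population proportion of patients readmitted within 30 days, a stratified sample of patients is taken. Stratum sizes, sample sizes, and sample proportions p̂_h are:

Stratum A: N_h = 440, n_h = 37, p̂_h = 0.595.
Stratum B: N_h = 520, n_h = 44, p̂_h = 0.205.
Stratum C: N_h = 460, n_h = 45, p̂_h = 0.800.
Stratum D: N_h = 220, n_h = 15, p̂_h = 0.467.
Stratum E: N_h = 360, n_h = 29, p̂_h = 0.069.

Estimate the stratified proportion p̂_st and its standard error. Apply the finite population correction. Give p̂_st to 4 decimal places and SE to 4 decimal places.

p̂_st ≈ 0.4320, SE ≈ 0.0312

N = 2000; stratum weights W_h = N_h/N.
p̂_st = Σ W_h p̂_h = (440·0.595 + 520·0.205 + 460·0.800 + 220·0.467 + 360·0.069)/2000 = 0.43199
V̂(p̂_st) = Σ W_h² (1 − n_h/N_h) p̂_h(1−p̂_h)/(n_h−1):
  stratum A: (440/2000)²·(1 − 37/440)·0.595·0.405/36 = 0.000296734
  stratum B: (520/2000)²·(1 − 44/520)·0.205·0.795/43 = 0.000234532
  stratum C: (460/2000)²·(1 − 45/460)·0.800·0.200/44 = 0.000173545
  stratum D: (220/2000)²·(1 − 15/220)·0.467·0.533/14 = 0.000200462
  stratum E: (360/2000)²·(1 − 29/360)·0.069·0.931/28 = 6.83457e-05
V̂(p̂_st) = 0.00097362; SE = √V̂ = 0.0312029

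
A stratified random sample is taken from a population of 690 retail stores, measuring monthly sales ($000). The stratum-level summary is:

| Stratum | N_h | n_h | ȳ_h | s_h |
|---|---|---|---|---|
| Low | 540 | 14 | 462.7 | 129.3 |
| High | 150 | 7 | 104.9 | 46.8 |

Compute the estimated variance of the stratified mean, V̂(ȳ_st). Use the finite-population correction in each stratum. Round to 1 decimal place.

V̂(ȳ_st) ≈ 726.5

V̂(ȳ_st) = Σ W_h² (1 − n_h/N_h) s_h²/n_h, with W_h = N_h/N and N = 690:
  stratum Low: (540/690)²·(1 − 14/540)·129.3²/14 = 712.443
  stratum High: (150/690)²·(1 − 7/150)·46.8²/7 = 14.0969
V̂(ȳ_st) = 726.54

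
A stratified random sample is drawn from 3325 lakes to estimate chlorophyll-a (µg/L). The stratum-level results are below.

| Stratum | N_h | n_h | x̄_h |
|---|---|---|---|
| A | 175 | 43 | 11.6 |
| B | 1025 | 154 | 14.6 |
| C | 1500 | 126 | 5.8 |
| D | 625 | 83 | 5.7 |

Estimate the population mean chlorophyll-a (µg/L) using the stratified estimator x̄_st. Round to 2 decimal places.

N = Σ N_h = 3325. Stratum weights W_h = N_h/N.
x̄_st = (175·11.6 + 1025·14.6 + 1500·5.8 + 625·5.7) / 3325 = 8.7992

x̄_st ≈ 8.80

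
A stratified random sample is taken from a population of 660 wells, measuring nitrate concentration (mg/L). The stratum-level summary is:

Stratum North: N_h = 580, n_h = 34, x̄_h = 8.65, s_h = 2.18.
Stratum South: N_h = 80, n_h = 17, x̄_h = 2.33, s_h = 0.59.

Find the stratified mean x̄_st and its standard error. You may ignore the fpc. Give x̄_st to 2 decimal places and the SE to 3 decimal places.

x̄_st ≈ 7.88, SE ≈ 0.329

x̄_st = Σ W_h x̄_h = (580·8.65 + 80·2.33)/660 = 7.88394
V̂(x̄_st) = Σ W_h² s_h²/n_h, with W_h = N_h/N and N = 660:
  stratum North: (580/660)²·2.18²/34 = 0.107945
  stratum South: (80/660)²·0.59²/17 = 0.000300848
V̂(x̄_st) = 0.108246
SE(x̄_st) = √0.108246 = 0.329007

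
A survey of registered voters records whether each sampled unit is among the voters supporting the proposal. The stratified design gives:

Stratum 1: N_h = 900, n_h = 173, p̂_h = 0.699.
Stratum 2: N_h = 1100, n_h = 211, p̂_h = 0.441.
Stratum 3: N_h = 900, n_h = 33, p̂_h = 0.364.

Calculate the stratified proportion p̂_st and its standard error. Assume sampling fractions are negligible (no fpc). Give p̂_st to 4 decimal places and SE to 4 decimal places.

N = 2900; stratum weights W_h = N_h/N.
p̂_st = Σ W_h p̂_h = (900·0.699 + 1100·0.441 + 900·0.364)/2900 = 0.49717
V̂(p̂_st) = Σ W_h² p̂_h(1−p̂_h)/(n_h−1):
  stratum 1: (900/2900)²·0.699·0.301/172 = 0.000117816
  stratum 2: (1100/2900)²·0.441·0.559/210 = 0.000168896
  stratum 3: (900/2900)²·0.364·0.636/32 = 0.000696783
V̂(p̂_st) = 0.000983495; SE = √V̂ = 0.0313607

p̂_st ≈ 0.4972, SE ≈ 0.0314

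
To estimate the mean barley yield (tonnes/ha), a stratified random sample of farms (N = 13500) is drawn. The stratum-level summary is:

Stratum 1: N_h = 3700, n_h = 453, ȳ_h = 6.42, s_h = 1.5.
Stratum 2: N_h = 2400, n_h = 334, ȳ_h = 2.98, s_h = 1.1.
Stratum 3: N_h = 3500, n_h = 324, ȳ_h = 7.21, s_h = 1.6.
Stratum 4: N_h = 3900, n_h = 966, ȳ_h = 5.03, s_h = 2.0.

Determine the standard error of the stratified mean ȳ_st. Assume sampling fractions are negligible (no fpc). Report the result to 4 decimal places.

SE(ȳ_st) ≈ 0.0369

V̂(ȳ_st) = Σ W_h² s_h²/n_h, with W_h = N_h/N and N = 13500:
  stratum 1: (3700/13500)²·1.5²/453 = 0.000373096
  stratum 2: (2400/13500)²·1.1²/334 = 0.000114497
  stratum 3: (3500/13500)²·1.6²/324 = 0.000531084
  stratum 4: (3900/13500)²·2.0²/966 = 0.000345577
V̂(ȳ_st) = 0.00136425
SE(ȳ_st) = √0.00136425 = 0.0369358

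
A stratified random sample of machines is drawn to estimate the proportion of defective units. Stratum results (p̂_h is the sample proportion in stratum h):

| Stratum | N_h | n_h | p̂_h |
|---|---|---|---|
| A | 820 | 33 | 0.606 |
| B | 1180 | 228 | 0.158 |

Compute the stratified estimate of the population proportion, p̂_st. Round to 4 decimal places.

p̂_st ≈ 0.3417

N = 2000; stratum weights W_h = N_h/N.
p̂_st = Σ W_h p̂_h = (820·0.606 + 1180·0.158)/2000 = 0.34168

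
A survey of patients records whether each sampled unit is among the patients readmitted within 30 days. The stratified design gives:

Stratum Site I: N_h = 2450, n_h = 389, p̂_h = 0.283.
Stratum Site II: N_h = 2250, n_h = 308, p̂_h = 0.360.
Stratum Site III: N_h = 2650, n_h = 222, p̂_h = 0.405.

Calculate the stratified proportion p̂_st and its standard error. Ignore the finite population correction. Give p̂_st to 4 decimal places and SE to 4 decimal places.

N = 7350; stratum weights W_h = N_h/N.
p̂_st = Σ W_h p̂_h = (2450·0.283 + 2250·0.360 + 2650·0.405)/7350 = 0.35056
V̂(p̂_st) = Σ W_h² p̂_h(1−p̂_h)/(n_h−1):
  stratum Site I: (2450/7350)²·0.283·0.717/388 = 5.81074e-05
  stratum Site II: (2250/7350)²·0.360·0.640/307 = 7.0329e-05
  stratum Site III: (2650/7350)²·0.405·0.595/221 = 0.000141741
V̂(p̂_st) = 0.000270178; SE = √V̂ = 0.0164371

p̂_st ≈ 0.3506, SE ≈ 0.0164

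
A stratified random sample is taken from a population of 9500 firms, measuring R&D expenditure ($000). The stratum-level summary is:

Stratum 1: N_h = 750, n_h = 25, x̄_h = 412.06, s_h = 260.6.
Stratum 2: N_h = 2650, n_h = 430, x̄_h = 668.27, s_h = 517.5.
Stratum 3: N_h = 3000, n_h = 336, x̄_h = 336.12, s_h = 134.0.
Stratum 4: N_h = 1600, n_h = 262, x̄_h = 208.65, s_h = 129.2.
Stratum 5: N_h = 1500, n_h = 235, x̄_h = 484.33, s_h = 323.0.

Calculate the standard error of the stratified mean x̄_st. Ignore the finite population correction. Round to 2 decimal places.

SE(x̄_st) ≈ 9.14

V̂(x̄_st) = Σ W_h² s_h²/n_h, with W_h = N_h/N and N = 9500:
  stratum 1: (750/9500)²·260.6²/25 = 16.9311
  stratum 2: (2650/9500)²·517.5²/430 = 48.4615
  stratum 3: (3000/9500)²·134.0²/336 = 5.32924
  stratum 4: (1600/9500)²·129.2²/262 = 1.80724
  stratum 5: (1500/9500)²·323.0²/235 = 11.0681
V̂(x̄_st) = 83.5971
SE(x̄_st) = √83.5971 = 9.14315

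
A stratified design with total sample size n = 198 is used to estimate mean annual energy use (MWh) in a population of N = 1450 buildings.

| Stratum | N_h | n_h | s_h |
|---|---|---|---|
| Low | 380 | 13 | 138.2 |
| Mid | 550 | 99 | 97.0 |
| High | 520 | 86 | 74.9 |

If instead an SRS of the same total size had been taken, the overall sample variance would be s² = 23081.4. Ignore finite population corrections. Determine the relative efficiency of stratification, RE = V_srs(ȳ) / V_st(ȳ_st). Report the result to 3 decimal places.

RE ≈ 0.948

V̂(ȳ_st) = Σ W_h² s_h²/n_h, with W_h = N_h/N and N = 1450:
  stratum Low: (380/1450)²·138.2²/13 = 100.903
  stratum Mid: (550/1450)²·97.0²/99 = 13.6741
  stratum High: (520/1450)²·74.9²/86 = 8.3895
V_st = 122.967
V_srs = s²/n = 23081.4/198 = 116.573
Relative efficiency = V_srs / V_st = 116.573/122.967 = 0.9480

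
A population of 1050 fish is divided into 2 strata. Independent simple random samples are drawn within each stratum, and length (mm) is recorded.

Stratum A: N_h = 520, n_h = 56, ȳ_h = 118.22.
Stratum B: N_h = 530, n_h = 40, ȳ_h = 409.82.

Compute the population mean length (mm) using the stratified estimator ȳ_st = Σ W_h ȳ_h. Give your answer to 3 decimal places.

ȳ_st ≈ 265.409

N = Σ N_h = 1050. Stratum weights W_h = N_h/N.
ȳ_st = (520·118.22 + 530·409.82) / 1050 = 265.40857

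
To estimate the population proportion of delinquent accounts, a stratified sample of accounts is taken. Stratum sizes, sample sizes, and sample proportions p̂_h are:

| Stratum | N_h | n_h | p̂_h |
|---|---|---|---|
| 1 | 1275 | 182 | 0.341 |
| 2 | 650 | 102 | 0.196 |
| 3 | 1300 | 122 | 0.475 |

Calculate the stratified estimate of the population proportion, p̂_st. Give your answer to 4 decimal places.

N = 3225; stratum weights W_h = N_h/N.
p̂_st = Σ W_h p̂_h = (1275·0.341 + 650·0.196 + 1300·0.475)/3225 = 0.36579

p̂_st ≈ 0.3658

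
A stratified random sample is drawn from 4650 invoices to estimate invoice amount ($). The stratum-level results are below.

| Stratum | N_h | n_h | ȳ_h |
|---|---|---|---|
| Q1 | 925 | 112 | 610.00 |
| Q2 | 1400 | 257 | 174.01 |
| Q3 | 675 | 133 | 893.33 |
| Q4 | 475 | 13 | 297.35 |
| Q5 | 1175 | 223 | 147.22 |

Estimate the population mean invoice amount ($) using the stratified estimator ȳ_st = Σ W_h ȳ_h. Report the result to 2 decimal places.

ȳ_st ≈ 370.99

N = Σ N_h = 4650. Stratum weights W_h = N_h/N.
ȳ_st = (925·610.00 + 1400·174.01 + 675·893.33 + 475·297.35 + 1175·147.22) / 4650 = 370.9863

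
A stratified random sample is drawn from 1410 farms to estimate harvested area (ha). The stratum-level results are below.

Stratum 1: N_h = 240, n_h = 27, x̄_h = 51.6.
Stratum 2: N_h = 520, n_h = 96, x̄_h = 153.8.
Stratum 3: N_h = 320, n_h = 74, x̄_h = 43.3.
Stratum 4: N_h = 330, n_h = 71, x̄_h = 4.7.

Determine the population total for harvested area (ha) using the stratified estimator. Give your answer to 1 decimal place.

τ̂_st = Σ N_h x̄_h = 240·51.6 + 520·153.8 + 320·43.3 + 330·4.7 = 107767.0

τ̂_st ≈ 107767.0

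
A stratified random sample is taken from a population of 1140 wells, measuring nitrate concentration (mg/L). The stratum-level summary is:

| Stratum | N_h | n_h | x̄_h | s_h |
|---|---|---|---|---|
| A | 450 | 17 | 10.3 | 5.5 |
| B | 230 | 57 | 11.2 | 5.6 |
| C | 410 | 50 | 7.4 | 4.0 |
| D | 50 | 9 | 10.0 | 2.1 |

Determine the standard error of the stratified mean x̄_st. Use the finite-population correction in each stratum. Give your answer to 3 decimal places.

SE(x̄_st) ≈ 0.566

V̂(x̄_st) = Σ W_h² (1 − n_h/N_h) s_h²/n_h, with W_h = N_h/N and N = 1140:
  stratum A: (450/1140)²·(1 − 17/450)·5.5²/17 = 0.266789
  stratum B: (230/1140)²·(1 − 57/230)·5.6²/57 = 0.0168448
  stratum C: (410/1140)²·(1 − 50/410)·4.0²/50 = 0.0363435
  stratum D: (50/1140)²·(1 − 9/50)·2.1²/9 = 0.00077293
V̂(x̄_st) = 0.32075
SE(x̄_st) = √0.32075 = 0.566348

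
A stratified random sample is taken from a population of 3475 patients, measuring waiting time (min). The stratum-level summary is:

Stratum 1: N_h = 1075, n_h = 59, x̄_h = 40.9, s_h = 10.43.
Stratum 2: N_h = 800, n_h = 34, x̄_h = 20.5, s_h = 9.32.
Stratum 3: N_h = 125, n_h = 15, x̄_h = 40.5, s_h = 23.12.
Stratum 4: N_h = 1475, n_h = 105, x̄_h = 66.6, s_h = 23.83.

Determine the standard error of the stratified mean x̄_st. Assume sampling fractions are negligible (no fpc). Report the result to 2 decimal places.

V̂(x̄_st) = Σ W_h² s_h²/n_h, with W_h = N_h/N and N = 3475:
  stratum 1: (1075/3475)²·10.43²/59 = 0.176451
  stratum 2: (800/3475)²·9.32²/34 = 0.135401
  stratum 3: (125/3475)²·23.12²/15 = 0.04611
  stratum 4: (1475/3475)²·23.83²/105 = 0.974391
V̂(x̄_st) = 1.33235
SE(x̄_st) = √1.33235 = 1.15428

SE(x̄_st) ≈ 1.15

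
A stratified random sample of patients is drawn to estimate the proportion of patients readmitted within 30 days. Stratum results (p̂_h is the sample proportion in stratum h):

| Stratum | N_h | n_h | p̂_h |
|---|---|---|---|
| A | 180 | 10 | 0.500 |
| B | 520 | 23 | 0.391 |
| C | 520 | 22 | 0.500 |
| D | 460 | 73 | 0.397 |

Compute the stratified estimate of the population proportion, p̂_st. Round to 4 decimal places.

N = 1680; stratum weights W_h = N_h/N.
p̂_st = Σ W_h p̂_h = (180·0.500 + 520·0.391 + 520·0.500 + 460·0.397)/1680 = 0.43806

p̂_st ≈ 0.4381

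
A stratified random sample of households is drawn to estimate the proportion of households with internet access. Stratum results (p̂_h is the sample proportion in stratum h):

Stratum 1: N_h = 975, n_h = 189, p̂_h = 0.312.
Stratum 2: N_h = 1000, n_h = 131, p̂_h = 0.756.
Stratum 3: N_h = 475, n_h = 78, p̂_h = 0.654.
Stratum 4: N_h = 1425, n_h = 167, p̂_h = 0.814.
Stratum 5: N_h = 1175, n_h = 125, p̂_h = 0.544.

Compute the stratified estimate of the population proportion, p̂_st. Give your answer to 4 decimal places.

N = 5050; stratum weights W_h = N_h/N.
p̂_st = Σ W_h p̂_h = (975·0.312 + 1000·0.756 + 475·0.654 + 1425·0.814 + 1175·0.544)/5050 = 0.62772

p̂_st ≈ 0.6277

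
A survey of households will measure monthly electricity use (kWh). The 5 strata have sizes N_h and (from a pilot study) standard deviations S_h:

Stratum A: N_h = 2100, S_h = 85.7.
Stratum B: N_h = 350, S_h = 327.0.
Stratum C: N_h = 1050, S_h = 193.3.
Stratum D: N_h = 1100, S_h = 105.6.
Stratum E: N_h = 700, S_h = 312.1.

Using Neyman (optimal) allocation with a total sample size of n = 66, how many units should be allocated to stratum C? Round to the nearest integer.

Neyman allocation: n_h = n · N_h S_h / Σ N_i S_i, with n = 66.
  stratum A: N_h·S_h = 2100·85.7 = 179970.00
  stratum B: N_h·S_h = 350·327.0 = 114450.00
  stratum C: N_h·S_h = 1050·193.3 = 202965.00
  stratum D: N_h·S_h = 1100·105.6 = 116160.00
  stratum E: N_h·S_h = 700·312.1 = 218470.00
Σ N_h S_h = 832015.00
n for stratum C = 66·202965.00/832015.00 = 16.100 → 16

16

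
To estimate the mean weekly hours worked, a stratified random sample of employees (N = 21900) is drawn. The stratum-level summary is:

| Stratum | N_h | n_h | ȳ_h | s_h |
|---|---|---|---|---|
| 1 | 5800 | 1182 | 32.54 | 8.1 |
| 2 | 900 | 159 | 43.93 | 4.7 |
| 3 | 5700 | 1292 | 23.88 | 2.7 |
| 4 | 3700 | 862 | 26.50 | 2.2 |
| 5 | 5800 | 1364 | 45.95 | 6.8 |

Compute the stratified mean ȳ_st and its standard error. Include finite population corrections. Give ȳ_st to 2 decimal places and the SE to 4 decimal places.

ȳ_st ≈ 33.29, SE ≈ 0.0744

ȳ_st = Σ W_h ȳ_h = (5800·32.54 + 900·43.93 + 5700·23.88 + 3700·26.50 + 5800·45.95)/21900 = 33.28516
V̂(ȳ_st) = Σ W_h² (1 − n_h/N_h) s_h²/n_h, with W_h = N_h/N and N = 21900:
  stratum 1: (5800/21900)²·(1 − 1182/5800)·8.1²/1182 = 0.00309989
  stratum 2: (900/21900)²·(1 − 159/900)·4.7²/159 = 0.000193184
  stratum 3: (5700/21900)²·(1 − 1292/5700)·2.7²/1292 = 0.000295592
  stratum 4: (3700/21900)²·(1 − 862/3700)·2.2²/862 = 0.000122932
  stratum 5: (5800/21900)²·(1 − 1364/5800)·6.8²/1364 = 0.00181859
V̂(ȳ_st) = 0.00553019
SE(ȳ_st) = √0.00553019 = 0.0743652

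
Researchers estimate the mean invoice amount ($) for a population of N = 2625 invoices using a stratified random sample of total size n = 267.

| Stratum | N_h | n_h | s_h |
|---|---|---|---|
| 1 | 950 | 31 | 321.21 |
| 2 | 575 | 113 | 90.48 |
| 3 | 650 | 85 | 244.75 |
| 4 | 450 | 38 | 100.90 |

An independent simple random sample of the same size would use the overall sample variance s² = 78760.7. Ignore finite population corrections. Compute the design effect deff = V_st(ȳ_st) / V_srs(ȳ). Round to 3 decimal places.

V̂(ȳ_st) = Σ W_h² s_h²/n_h, with W_h = N_h/N and N = 2625:
  stratum 1: (950/2625)²·321.21²/31 = 435.918
  stratum 2: (575/2625)²·90.48²/113 = 3.47619
  stratum 3: (650/2625)²·244.75²/85 = 43.211
  stratum 4: (450/2625)²·100.90²/38 = 7.87345
V_st = 490.479
V_srs = s²/n = 78760.7/267 = 294.984
deff = V_st / V_srs = 490.479/294.984 = 1.6627

deff ≈ 1.663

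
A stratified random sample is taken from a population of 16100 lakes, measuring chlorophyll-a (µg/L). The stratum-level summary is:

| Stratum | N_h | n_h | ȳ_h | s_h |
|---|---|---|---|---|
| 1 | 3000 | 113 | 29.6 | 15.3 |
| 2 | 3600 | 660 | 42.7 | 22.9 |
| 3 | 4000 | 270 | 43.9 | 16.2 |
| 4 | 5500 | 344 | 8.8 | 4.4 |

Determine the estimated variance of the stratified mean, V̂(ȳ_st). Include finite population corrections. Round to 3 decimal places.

V̂(ȳ_st) = Σ W_h² (1 − n_h/N_h) s_h²/n_h, with W_h = N_h/N and N = 16100:
  stratum 1: (3000/16100)²·(1 − 113/3000)·15.3²/113 = 0.0692183
  stratum 2: (3600/16100)²·(1 − 660/3600)·22.9²/660 = 0.0324433
  stratum 3: (4000/16100)²·(1 − 270/4000)·16.2²/270 = 0.0559478
  stratum 4: (5500/16100)²·(1 − 344/5500)·4.4²/344 = 0.00615702
V̂(ȳ_st) = 0.163766

V̂(ȳ_st) ≈ 0.164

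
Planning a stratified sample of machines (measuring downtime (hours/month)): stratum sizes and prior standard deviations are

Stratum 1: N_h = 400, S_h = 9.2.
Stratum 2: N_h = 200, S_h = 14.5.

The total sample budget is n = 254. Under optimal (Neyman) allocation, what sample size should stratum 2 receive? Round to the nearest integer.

112

Neyman allocation: n_h = n · N_h S_h / Σ N_i S_i, with n = 254.
  stratum 1: N_h·S_h = 400·9.2 = 3680.00
  stratum 2: N_h·S_h = 200·14.5 = 2900.00
Σ N_h S_h = 6580.00
n for stratum 2 = 254·2900.00/6580.00 = 111.945 → 112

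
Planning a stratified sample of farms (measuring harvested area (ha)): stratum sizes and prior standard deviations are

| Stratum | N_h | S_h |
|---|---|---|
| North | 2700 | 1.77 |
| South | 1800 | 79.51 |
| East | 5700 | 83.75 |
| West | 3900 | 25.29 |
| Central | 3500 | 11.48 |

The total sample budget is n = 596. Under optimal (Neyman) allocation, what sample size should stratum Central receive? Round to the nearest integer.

Neyman allocation: n_h = n · N_h S_h / Σ N_i S_i, with n = 596.
  stratum North: N_h·S_h = 2700·1.77 = 4779.00
  stratum South: N_h·S_h = 1800·79.51 = 143118.00
  stratum East: N_h·S_h = 5700·83.75 = 477375.00
  stratum West: N_h·S_h = 3900·25.29 = 98631.00
  stratum Central: N_h·S_h = 3500·11.48 = 40180.00
Σ N_h S_h = 764083.00
n for stratum Central = 596·40180.00/764083.00 = 31.341 → 31

31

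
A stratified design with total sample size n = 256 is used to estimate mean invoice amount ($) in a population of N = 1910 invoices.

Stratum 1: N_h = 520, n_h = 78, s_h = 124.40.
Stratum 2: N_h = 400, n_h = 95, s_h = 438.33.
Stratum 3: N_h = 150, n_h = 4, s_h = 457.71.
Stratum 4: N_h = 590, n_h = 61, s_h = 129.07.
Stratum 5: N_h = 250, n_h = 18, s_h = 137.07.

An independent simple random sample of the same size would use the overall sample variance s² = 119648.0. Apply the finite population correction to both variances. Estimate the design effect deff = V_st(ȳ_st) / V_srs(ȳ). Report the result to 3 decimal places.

deff ≈ 1.074

V̂(ȳ_st) = Σ W_h² (1 − n_h/N_h) s_h²/n_h, with W_h = N_h/N and N = 1910:
  stratum 1: (520/1910)²·(1 − 78/520)·124.40²/78 = 12.4999
  stratum 2: (400/1910)²·(1 − 95/400)·438.33²/95 = 67.6351
  stratum 3: (150/1910)²·(1 − 4/150)·457.71²/4 = 314.411
  stratum 4: (590/1910)²·(1 − 61/590)·129.07²/61 = 23.3648
  stratum 5: (250/1910)²·(1 − 18/250)·137.07²/18 = 16.5949
V_st = 434.506
V_srs = (1 − 256/1910)·119648.0/256 = 404.732
deff = V_st / V_srs = 434.506/404.732 = 1.0736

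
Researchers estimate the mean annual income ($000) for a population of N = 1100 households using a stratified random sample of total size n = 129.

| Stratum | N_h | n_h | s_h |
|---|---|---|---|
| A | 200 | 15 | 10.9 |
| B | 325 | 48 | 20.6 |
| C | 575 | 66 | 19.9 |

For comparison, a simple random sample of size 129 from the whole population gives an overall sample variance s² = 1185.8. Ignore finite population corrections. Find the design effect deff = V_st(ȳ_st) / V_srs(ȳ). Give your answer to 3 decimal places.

deff ≈ 0.291

V̂(ȳ_st) = Σ W_h² s_h²/n_h, with W_h = N_h/N and N = 1100:
  stratum A: (200/1100)²·10.9²/15 = 0.26184
  stratum B: (325/1100)²·20.6²/48 = 0.771746
  stratum C: (575/1100)²·19.9²/66 = 1.6395
V_st = 2.67309
V_srs = s²/n = 1185.8/129 = 9.19225
deff = V_st / V_srs = 2.67309/9.19225 = 0.2908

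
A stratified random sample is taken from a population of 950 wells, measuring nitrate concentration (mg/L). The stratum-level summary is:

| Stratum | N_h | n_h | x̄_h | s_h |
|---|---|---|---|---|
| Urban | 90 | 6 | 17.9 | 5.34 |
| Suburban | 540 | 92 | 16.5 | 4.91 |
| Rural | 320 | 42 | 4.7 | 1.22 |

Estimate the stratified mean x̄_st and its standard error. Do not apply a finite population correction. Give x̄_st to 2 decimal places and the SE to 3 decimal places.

x̄_st = Σ W_h x̄_h = (90·17.9 + 540·16.5 + 320·4.7)/950 = 12.65789
V̂(x̄_st) = Σ W_h² s_h²/n_h, with W_h = N_h/N and N = 950:
  stratum Urban: (90/950)²·5.34²/6 = 0.0426549
  stratum Suburban: (540/950)²·4.91²/92 = 0.0846673
  stratum Rural: (320/950)²·1.22²/42 = 0.0040209
V̂(x̄_st) = 0.131343
SE(x̄_st) = √0.131343 = 0.362413

x̄_st ≈ 12.66, SE ≈ 0.362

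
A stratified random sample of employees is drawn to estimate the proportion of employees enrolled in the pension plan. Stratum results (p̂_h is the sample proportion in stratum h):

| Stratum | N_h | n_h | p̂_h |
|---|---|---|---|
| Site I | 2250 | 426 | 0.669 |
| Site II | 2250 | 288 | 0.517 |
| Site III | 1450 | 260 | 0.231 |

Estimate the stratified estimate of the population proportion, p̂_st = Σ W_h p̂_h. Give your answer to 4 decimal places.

N = 5950; stratum weights W_h = N_h/N.
p̂_st = Σ W_h p̂_h = (2250·0.669 + 2250·0.517 + 1450·0.231)/5950 = 0.50478

p̂_st ≈ 0.5048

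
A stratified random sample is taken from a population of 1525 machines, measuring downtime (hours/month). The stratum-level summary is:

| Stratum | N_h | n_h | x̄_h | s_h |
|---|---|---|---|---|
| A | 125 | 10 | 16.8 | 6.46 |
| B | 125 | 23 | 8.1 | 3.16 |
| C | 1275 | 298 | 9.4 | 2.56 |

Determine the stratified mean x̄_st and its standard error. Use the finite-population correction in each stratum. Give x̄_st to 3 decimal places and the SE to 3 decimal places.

x̄_st ≈ 9.900, SE ≈ 0.200

x̄_st = Σ W_h x̄_h = (125·16.8 + 125·8.1 + 1275·9.4)/1525 = 9.90000
V̂(x̄_st) = Σ W_h² (1 − n_h/N_h) s_h²/n_h, with W_h = N_h/N and N = 1525:
  stratum A: (125/1525)²·(1 − 10/125)·6.46²/10 = 0.0257949
  stratum B: (125/1525)²·(1 − 23/125)·3.16²/23 = 0.00238022
  stratum C: (1275/1525)²·(1 − 298/1275)·2.56²/298 = 0.0117796
V̂(x̄_st) = 0.0399546
SE(x̄_st) = √0.0399546 = 0.199887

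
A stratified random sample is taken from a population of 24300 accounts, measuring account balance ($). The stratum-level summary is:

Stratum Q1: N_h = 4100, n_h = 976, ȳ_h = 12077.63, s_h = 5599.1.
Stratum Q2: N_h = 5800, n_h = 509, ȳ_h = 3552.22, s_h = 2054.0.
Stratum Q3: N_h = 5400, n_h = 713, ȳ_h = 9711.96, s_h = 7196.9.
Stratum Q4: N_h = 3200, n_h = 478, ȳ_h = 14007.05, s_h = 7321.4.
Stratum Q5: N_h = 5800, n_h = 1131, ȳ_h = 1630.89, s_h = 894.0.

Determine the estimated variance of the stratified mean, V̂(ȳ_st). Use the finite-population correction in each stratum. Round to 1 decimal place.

V̂(ȳ_st) ≈ 5927.8

V̂(ȳ_st) = Σ W_h² (1 − n_h/N_h) s_h²/n_h, with W_h = N_h/N and N = 24300:
  stratum Q1: (4100/24300)²·(1 − 976/4100)·5599.1²/976 = 696.737
  stratum Q2: (5800/24300)²·(1 − 509/5800)·2054.0²/509 = 430.761
  stratum Q3: (5400/24300)²·(1 − 713/5400)·7196.9²/713 = 3113.71
  stratum Q4: (3200/24300)²·(1 − 478/3200)·7321.4²/478 = 1654.19
  stratum Q5: (5800/24300)²·(1 − 1131/5800)·894.0²/1131 = 32.408
V̂(ȳ_st) = 5927.8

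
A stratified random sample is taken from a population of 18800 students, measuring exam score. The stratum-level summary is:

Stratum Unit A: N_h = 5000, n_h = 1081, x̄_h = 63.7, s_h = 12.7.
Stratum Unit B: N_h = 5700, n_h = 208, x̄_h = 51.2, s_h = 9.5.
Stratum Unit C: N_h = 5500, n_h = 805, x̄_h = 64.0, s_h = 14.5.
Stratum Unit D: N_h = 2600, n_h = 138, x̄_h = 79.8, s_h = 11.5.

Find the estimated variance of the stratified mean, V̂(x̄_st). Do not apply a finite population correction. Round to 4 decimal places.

V̂(x̄_st) ≈ 0.0911

V̂(x̄_st) = Σ W_h² s_h²/n_h, with W_h = N_h/N and N = 18800:
  stratum Unit A: (5000/18800)²·12.7²/1081 = 0.0105537
  stratum Unit B: (5700/18800)²·9.5²/208 = 0.0398858
  stratum Unit C: (5500/18800)²·14.5²/805 = 0.0223537
  stratum Unit D: (2600/18800)²·11.5²/138 = 0.0183294
V̂(x̄_st) = 0.0911226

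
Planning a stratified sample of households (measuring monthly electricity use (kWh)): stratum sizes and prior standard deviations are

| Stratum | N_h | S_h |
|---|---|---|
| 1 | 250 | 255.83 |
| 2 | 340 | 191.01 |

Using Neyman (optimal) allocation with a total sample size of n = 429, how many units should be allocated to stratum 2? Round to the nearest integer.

Neyman allocation: n_h = n · N_h S_h / Σ N_i S_i, with n = 429.
  stratum 1: N_h·S_h = 250·255.83 = 63957.50
  stratum 2: N_h·S_h = 340·191.01 = 64943.40
Σ N_h S_h = 128900.90
n for stratum 2 = 429·64943.40/128900.90 = 216.141 → 216

216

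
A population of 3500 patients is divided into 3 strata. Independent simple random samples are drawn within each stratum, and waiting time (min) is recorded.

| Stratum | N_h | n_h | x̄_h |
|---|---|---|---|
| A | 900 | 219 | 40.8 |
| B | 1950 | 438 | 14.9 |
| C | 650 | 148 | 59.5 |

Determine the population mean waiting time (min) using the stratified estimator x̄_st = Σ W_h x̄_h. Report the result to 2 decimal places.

x̄_st ≈ 29.84

N = Σ N_h = 3500. Stratum weights W_h = N_h/N.
x̄_st = (900·40.8 + 1950·14.9 + 650·59.5) / 3500 = 29.8429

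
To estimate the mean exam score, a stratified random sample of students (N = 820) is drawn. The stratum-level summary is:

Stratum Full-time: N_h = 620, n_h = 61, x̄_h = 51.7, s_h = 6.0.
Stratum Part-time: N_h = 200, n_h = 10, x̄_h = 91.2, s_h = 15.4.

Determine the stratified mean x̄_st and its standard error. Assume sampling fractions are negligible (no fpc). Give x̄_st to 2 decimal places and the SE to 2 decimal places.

x̄_st ≈ 61.33, SE ≈ 1.32

x̄_st = Σ W_h x̄_h = (620·51.7 + 200·91.2)/820 = 61.33415
V̂(x̄_st) = Σ W_h² s_h²/n_h, with W_h = N_h/N and N = 820:
  stratum Full-time: (620/820)²·6.0²/61 = 0.337387
  stratum Part-time: (200/820)²·15.4²/10 = 1.41083
V̂(x̄_st) = 1.74821
SE(x̄_st) = √1.74821 = 1.3222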